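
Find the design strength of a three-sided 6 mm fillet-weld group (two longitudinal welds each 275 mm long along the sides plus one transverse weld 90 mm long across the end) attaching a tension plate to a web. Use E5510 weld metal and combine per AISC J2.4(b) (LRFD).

E55XX → F_EXX = 550 MPa.
t_e = 0.707 × 6 = 4.242 mm.
R_nwl = 0.6 × 550 × 4.242 × 550 × 10⁻³ = 769.9 kN (longitudinal, 2 welds).
R_nwt = 0.6 × 550 × 4.242 × 90 × 10⁻³ = 126 kN (transverse, base value).
(i) R_nwl + R_nwt = 895.9 kN; (ii) 0.85 R_nwl + 1.5 R_nwt = 843.4 kN.
R_n = max = 895.9 kN [governs: (i)]; φR_n = 671.9 kN.

φR_n ≈ 672 kN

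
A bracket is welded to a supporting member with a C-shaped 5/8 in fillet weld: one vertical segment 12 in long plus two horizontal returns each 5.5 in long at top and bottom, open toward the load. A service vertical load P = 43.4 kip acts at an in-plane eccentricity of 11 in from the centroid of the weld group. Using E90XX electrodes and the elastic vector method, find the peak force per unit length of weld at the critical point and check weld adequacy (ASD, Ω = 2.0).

E90XX → F_EXX = 90 ksi.
Total weld length L_w = 23 in. Treat welds as unit-width lines.
Centroid: x̄ = 2×5.5×2.75 / 23 = 1.315 in from the vertical weld.
Polar moment about centroid: J = I_x + I_y = [12³/12 + 2×5.5×6²] + [12×1.315² + 2(5.5³/12 + 5.5×1.435²)] = 611.1 in³.
Direct shear f_v = P/L_w = 43.4 / 23 = 1.887 kip/in (vertical).
Torsion M = P·e = 43.4 × 11 = 477.4 kip·in.
Critical point at (x, y) = (4.185, 6) from centroid. f_tx = M·y/J = 4.687 kip/in; f_ty = M·x/J = 3.269 kip/in.
Resultant f_max = √[f_tx² + (f_v + f_ty)²] = √[4.687² + (1.887 + 3.269)²] = 6.968 kip/in.
Capacity per unit length: r_n/Ω = (1/2.0) × 0.6 × 90 × (0.707 × 0.625) = 11.93 kip/in.
6.968 ≤ 11.93 → adequate.

f_max ≈ 6.97 kip/in; adequate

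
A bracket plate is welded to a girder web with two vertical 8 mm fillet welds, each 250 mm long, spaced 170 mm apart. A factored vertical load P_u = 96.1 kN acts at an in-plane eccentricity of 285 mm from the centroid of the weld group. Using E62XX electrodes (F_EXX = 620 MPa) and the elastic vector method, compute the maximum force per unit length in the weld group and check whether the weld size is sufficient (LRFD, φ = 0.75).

Total weld length L_w = 500 mm. Treat welds as unit-width lines.
Polar moment about centroid: J = 2[d³/12 + d(b/2)²] = 2[250³/12 + 250×85²] = 6217000 mm³.
Direct shear f_v = P/L_w = 96.1×10³ / 500 = 192.2 N/mm (vertical).
Torsion M = P·e = 96.1×10³ × 285 = 27388000 N·mm.
Critical point at (x, y) = (85, 125) from centroid. f_tx = M·y/J = 550.7 N/mm; f_ty = M·x/J = 374.5 N/mm.
Resultant f_max = √[f_tx² + (f_v + f_ty)²] = √[550.7² + (192.2 + 374.5)²] = 790.2 N/mm.
Capacity per unit length: φr_n = 0.75 × 0.6 × 620 × (0.707 × 8) = 1578 N/mm.
790.2 ≤ 1578 → adequate.

f_max ≈ 790 N/mm; adequate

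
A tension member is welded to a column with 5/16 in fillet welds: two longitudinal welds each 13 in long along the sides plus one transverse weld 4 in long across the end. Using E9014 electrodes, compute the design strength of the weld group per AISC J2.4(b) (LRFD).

φR_n ≈ 268 kip

E90XX → F_EXX = 90 ksi.
t_e = 0.707 × 0.3125 = 0.2209 in.
R_nwl = 0.6 × 90 × 0.2209 × 26 = 310.2 kip (longitudinal, 2 welds).
R_nwt = 0.6 × 90 × 0.2209 × 4 = 47.72 kip (transverse, base value).
(i) R_nwl + R_nwt = 357.9 kip; (ii) 0.85 R_nwl + 1.5 R_nwt = 335.3 kip.
R_n = max = 357.9 kip [governs: (i)]; φR_n = 268.4 kip.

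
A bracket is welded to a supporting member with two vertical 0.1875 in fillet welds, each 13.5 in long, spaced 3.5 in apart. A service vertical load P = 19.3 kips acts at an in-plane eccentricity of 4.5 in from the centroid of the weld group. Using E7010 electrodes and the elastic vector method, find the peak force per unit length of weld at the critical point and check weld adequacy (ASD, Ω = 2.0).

f_max ≈ 1.57 kip/in; adequate

E70XX → F_EXX = 70 ksi.
Total weld length L_w = 27 in. Treat welds as unit-width lines.
Polar moment about centroid: J = 2[d³/12 + d(b/2)²] = 2[13.5³/12 + 13.5×1.75²] = 492.8 in³.
Direct shear f_v = P/L_w = 19.3 / 27 = 0.7148 kip/in (vertical).
Torsion M = P·e = 19.3 × 4.5 = 86.85 kip·in.
Critical point at (x, y) = (1.75, 6.75) from centroid. f_tx = M·y/J = 1.19 kip/in; f_ty = M·x/J = 0.3084 kip/in.
Resultant f_max = √[f_tx² + (f_v + f_ty)²] = √[1.19² + (0.7148 + 0.3084)²] = 1.569 kip/in.
Capacity per unit length: r_n/Ω = (1/2.0) × 0.6 × 70 × (0.707 × 0.1875) = 2.784 kip/in.
1.569 ≤ 2.784 → adequate.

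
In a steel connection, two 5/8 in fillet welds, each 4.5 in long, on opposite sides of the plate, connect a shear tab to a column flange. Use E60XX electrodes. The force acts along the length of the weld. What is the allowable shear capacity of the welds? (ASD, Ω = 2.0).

E60XX → F_EXX = 60 ksi.
Effective throat t_e = 0.707 × 0.625 = 0.4419 in.
Total length L = 9 in; A_we = 0.4419 × 9 = 3.977 in².
F_nw = 0.6 F_EXX = 0.6 × 60 = 36 ksi.
R_n = 36 × 3.977 = 143.2 kips; R_n/Ω = 143.2/2.0 = 71.58 kips.

R_n/Ω ≈ 71.6 kips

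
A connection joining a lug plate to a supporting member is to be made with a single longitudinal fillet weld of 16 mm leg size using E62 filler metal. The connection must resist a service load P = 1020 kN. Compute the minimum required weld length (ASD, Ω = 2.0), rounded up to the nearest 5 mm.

L = 485 mm

E62XX → F_EXX = 620 MPa.
Throat t_e = 0.707 × 16 = 11.31 mm.
r_n/Ω = (0.6 × 620 × 11.31) / 2.0 = 2104 N/mm = 2.104 kN/mm.
L_req = P / (r_n/Ω) = 1020 / 2.104 = 484.8 mm total.
Round up → use L = 485 mm.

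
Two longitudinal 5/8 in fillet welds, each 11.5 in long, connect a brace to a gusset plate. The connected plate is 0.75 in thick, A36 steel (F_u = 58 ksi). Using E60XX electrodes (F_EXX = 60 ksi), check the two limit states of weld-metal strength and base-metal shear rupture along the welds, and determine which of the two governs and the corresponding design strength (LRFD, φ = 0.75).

t_e = 0.707 × 0.625 = 0.4419 in; L = 23 in.
Weld metal: φR_n = 0.75 × 0.6 × 60 × 0.4419 × 23 = 274.4 kip.
Base metal (shear rupture): φR_n = 0.75 × 0.6 × 58 × 0.75 × 23 = 450.2 kip.
Governing: weld metal.

φR_n ≈ 274 kip (weld metal governs)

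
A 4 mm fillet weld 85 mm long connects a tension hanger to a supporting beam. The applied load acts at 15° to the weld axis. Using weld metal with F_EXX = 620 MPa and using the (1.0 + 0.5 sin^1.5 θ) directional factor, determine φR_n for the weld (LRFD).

t_e = 0.707 × 4 = 2.828 mm; A_we = 2.828 × 85 = 240.4 mm².
Directional factor: 1.0 + 0.5 sin^1.5(15°) = 1.066.
F_nw = 0.6 × 620 × 1.066 = 396.5 MPa.
φR_n = 0.75 × 396.5 × 240.4 × 10⁻³ = 71.48 kN.

φR_n ≈ 71.5 kN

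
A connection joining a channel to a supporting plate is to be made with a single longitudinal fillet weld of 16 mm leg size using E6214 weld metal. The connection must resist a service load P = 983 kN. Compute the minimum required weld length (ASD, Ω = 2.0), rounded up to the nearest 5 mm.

E62XX → F_EXX = 620 MPa.
Throat t_e = 0.707 × 16 = 11.31 mm.
r_n/Ω = (0.6 × 620 × 11.31) / 2.0 = 2104 N/mm = 2.104 kN/mm.
L_req = P / (r_n/Ω) = 983 / 2.104 = 467.2 mm total.
Round up → use L = 470 mm.

L = 470 mm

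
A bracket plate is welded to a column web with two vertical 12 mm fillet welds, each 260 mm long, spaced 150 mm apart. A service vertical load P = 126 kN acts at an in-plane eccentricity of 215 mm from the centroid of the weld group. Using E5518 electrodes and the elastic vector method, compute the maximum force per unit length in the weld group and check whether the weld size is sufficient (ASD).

f_max ≈ 842 N/mm; adequate

E55XX → F_EXX = 550 MPa.
Total weld length L_w = 520 mm. Treat welds as unit-width lines.
Polar moment about centroid: J = 2[d³/12 + d(b/2)²] = 2[260³/12 + 260×75²] = 5854000 mm³.
Direct shear f_v = P/L_w = 126×10³ / 520 = 242.3 N/mm (vertical).
Torsion M = P·e = 126×10³ × 215 = 27090000 N·mm.
Critical point at (x, y) = (75, 130) from centroid. f_tx = M·y/J = 601.6 N/mm; f_ty = M·x/J = 347.1 N/mm.
Resultant f_max = √[f_tx² + (f_v + f_ty)²] = √[601.6² + (242.3 + 347.1)²] = 842.1 N/mm.
Capacity per unit length: r_n/Ω = (1/2.0) × 0.6 × 550 × (0.707 × 12) = 1400 N/mm.
842.1 ≤ 1400 → adequate.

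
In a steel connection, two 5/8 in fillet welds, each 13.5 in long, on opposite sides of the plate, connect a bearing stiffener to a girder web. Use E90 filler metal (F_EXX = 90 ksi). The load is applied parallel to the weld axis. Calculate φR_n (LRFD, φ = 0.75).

Effective throat t_e = 0.707 × 0.625 = 0.4419 in.
Total length L = 27 in; A_we = 0.4419 × 27 = 11.93 in².
F_nw = 0.6 F_EXX = 0.6 × 90 = 54 ksi.
φR_n = 0.75 × 54 × 11.93 = 483.2 kips.

φR_n ≈ 483 kips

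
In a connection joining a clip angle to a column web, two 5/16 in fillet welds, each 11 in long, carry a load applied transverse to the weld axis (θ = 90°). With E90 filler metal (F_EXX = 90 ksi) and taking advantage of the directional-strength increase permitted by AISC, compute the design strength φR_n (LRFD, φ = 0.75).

t_e = 0.707 × 0.3125 = 0.2209 in; A_we = 0.2209 × 22 = 4.861 in².
Directional factor: 1.0 + 0.5 sin^1.5(90°) = 1.5.
F_nw = 0.6 × 90 × 1.5 = 81 ksi.
φR_n = 0.75 × 81 × 4.861 = 295.3 kips.

φR_n ≈ 295 kips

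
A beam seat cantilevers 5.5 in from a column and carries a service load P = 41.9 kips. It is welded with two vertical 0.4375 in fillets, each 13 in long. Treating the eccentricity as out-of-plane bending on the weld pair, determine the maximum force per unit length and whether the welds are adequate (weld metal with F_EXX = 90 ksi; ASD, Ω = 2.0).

L_w = 2 × 13 = 26 in; section modulus (unit throat) S = 2 × L²/6 = 56.33 in².
Direct shear f_v = P/L_w = 41.9/26 = 1.612 kip/in.
Moment M = P × e = 41.9 × 5.5 = 230.45 kip·in; bending f_b = M/S = 4.091 kip/in.
f_max = √(f_v² + f_b²) = √(1.612² + 4.091²) = 4.397 kip/in.
r_n/Ω = (1/2.0) × 0.6 × 90 × (0.707 × 0.4375) = 8.351 kip/in → adequate.

f_max ≈ 4.4 kip/in; adequate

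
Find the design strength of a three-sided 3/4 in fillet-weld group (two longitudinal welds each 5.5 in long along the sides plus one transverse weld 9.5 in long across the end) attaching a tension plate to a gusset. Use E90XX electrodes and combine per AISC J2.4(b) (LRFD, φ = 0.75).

φR_n ≈ 507 kip

E90XX → F_EXX = 90 ksi.
t_e = 0.707 × 0.75 = 0.5302 in.
R_nwl = 0.6 × 90 × 0.5302 × 11 = 315 kip (longitudinal, 2 welds).
R_nwt = 0.6 × 90 × 0.5302 × 9.5 = 272 kip (transverse, base value).
(i) R_nwl + R_nwt = 587 kip; (ii) 0.85 R_nwl + 1.5 R_nwt = 675.8 kip.
R_n = max = 675.8 kip [governs: (ii)]; φR_n = 506.8 kip.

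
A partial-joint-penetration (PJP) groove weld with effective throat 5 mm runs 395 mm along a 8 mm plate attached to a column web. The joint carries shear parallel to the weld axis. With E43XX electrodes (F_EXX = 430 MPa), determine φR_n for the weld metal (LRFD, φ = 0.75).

φR_n ≈ 382 kN

Effective throat (given) t_e = 5 mm.
A_we = 5 × 395 = 1975 mm².
F_nw = 0.6 F_EXX = 258 MPa.
φR_n = 0.75 × 258 × 1975 × 10⁻³ = 382.2 kN.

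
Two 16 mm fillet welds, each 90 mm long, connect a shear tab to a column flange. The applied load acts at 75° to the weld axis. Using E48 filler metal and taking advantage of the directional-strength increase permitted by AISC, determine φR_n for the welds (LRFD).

φR_n ≈ 649 kN

E48XX → F_EXX = 480 MPa.
t_e = 0.707 × 16 = 11.31 mm; A_we = 11.31 × 180 = 2036 mm².
Directional factor: 1.0 + 0.5 sin^1.5(75°) = 1.475.
F_nw = 0.6 × 480 × 1.475 = 424.7 MPa.
φR_n = 0.75 × 424.7 × 2036 × 10⁻³ = 648.6 kN.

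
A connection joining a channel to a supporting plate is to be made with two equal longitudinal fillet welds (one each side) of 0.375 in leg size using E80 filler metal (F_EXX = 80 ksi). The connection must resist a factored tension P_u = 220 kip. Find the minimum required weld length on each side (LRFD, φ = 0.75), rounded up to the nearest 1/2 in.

L = 12 in on each side

Throat t_e = 0.707 × 0.375 = 0.2651 in.
φr_n = 0.75 × 0.6 × 80 × 0.2651 = 9.544 kip/in.
L_req = P_u / φr_n = 220 / 9.544 = 23.05 in total.
Per side: 23.05 / 2 = 11.52 in.
Round up → use L = 12 in on each side.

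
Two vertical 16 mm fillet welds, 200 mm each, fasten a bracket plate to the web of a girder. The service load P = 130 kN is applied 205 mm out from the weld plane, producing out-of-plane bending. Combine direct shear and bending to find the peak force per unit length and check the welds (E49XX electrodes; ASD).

E49XX → F_EXX = 490 MPa.
L_w = 2 × 200 = 400 mm; section modulus (unit throat) S = 2 × L²/6 = 13330 mm².
Direct shear f_v = P/L_w = 130×10³/400 = 325 N/mm.
Moment M = P × e = 130×10³ × 205 = 26650000 N·mm; bending f_b = M/S = 1999 N/mm.
f_max = √(f_v² + f_b²) = √(325² + 1999²) = 2025 N/mm.
r_n/Ω = (1/2.0) × 0.6 × 490 × (0.707 × 16) = 1663 N/mm → NOT adequate.

f_max ≈ 2030 N/mm; NOT adequate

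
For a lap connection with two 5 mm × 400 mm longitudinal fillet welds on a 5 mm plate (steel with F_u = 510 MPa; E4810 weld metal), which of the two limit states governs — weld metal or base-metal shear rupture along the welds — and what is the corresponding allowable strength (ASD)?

R_n/Ω ≈ 407 kN (weld metal governs)

E48XX → F_EXX = 480 MPa.
t_e = 0.707 × 5 = 3.535 mm; L = 800 mm.
Weld metal: R_n/Ω = (1/2.0) × 0.6 × 480 × 3.535 × 800 × 10⁻³ = 407.2 kN.
Base metal (shear rupture): R_n/Ω = (1/2.0) × 0.6 × 510 × 5 × 800 × 10⁻³ = 612 kN.
Governing: weld metal.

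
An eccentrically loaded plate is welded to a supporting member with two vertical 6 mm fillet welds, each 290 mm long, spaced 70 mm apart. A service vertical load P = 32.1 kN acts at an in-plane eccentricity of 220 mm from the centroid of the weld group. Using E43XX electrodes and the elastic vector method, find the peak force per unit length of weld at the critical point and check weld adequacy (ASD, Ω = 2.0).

f_max ≈ 240 N/mm; adequate

E43XX → F_EXX = 430 MPa.
Total weld length L_w = 580 mm. Treat welds as unit-width lines.
Polar moment about centroid: J = 2[d³/12 + d(b/2)²] = 2[290³/12 + 290×35²] = 4775000 mm³.
Direct shear f_v = P/L_w = 32.1×10³ / 580 = 55.34 N/mm (vertical).
Torsion M = P·e = 32.1×10³ × 220 = 7062000 N·mm.
Critical point at (x, y) = (35, 145) from centroid. f_tx = M·y/J = 214.4 N/mm; f_ty = M·x/J = 51.76 N/mm.
Resultant f_max = √[f_tx² + (f_v + f_ty)²] = √[214.4² + (55.34 + 51.76)²] = 239.7 N/mm.
Capacity per unit length: r_n/Ω = (1/2.0) × 0.6 × 430 × (0.707 × 6) = 547.2 N/mm.
239.7 ≤ 547.2 → adequate.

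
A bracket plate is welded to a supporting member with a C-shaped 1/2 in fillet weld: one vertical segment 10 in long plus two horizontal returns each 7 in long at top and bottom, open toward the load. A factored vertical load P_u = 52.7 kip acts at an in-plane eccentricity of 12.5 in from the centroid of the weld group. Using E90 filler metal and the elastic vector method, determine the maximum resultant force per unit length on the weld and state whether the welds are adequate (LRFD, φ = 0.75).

f_max ≈ 9.92 kip/in; adequate

E90XX → F_EXX = 90 ksi.
Total weld length L_w = 24 in. Treat welds as unit-width lines.
Centroid: x̄ = 2×7×3.5 / 24 = 2.042 in from the vertical weld.
Polar moment about centroid: J = I_x + I_y = [10³/12 + 2×7×5²] + [10×2.042² + 2(7³/12 + 7×1.458²)] = 562 in³.
Direct shear f_v = P/L_w = 52.7 / 24 = 2.196 kip/in (vertical).
Torsion M = P·e = 52.7 × 12.5 = 658.75 kip·in.
Critical point at (x, y) = (4.958, 5) from centroid. f_tx = M·y/J = 5.861 kip/in; f_ty = M·x/J = 5.812 kip/in.
Resultant f_max = √[f_tx² + (f_v + f_ty)²] = √[5.861² + (2.196 + 5.812)²] = 9.924 kip/in.
Capacity per unit length: φr_n = 0.75 × 0.6 × 90 × (0.707 × 0.5) = 14.32 kip/in.
9.924 ≤ 14.32 → adequate.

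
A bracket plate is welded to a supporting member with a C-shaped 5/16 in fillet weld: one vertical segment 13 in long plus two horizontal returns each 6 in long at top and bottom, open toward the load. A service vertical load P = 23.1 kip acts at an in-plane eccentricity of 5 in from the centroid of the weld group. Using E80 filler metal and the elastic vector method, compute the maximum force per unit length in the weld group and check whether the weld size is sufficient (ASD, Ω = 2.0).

f_max ≈ 1.86 kip/in; adequate

E80XX → F_EXX = 80 ksi.
Total weld length L_w = 25 in. Treat welds as unit-width lines.
Centroid: x̄ = 2×6×3 / 25 = 1.44 in from the vertical weld.
Polar moment about centroid: J = I_x + I_y = [13³/12 + 2×6×6.5²] + [13×1.44² + 2(6³/12 + 6×1.56²)] = 782.2 in³.
Direct shear f_v = P/L_w = 23.1 / 25 = 0.924 kip/in (vertical).
Torsion M = P·e = 23.1 × 5 = 115.5 kip·in.
Critical point at (x, y) = (4.56, 6.5) from centroid. f_tx = M·y/J = 0.9597 kip/in; f_ty = M·x/J = 0.6733 kip/in.
Resultant f_max = √[f_tx² + (f_v + f_ty)²] = √[0.9597² + (0.924 + 0.6733)²] = 1.863 kip/in.
Capacity per unit length: r_n/Ω = (1/2.0) × 0.6 × 80 × (0.707 × 0.3125) = 5.302 kip/in.
1.863 ≤ 5.302 → adequate.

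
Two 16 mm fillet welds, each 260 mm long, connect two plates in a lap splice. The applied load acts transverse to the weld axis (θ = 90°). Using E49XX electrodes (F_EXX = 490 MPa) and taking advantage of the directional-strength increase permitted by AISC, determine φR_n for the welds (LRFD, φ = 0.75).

φR_n ≈ 1950 kN

t_e = 0.707 × 16 = 11.31 mm; A_we = 11.31 × 520 = 5882 mm².
Directional factor: 1.0 + 0.5 sin^1.5(90°) = 1.5.
F_nw = 0.6 × 490 × 1.5 = 441 MPa.
φR_n = 0.75 × 441 × 5882 × 10⁻³ = 1946 kN.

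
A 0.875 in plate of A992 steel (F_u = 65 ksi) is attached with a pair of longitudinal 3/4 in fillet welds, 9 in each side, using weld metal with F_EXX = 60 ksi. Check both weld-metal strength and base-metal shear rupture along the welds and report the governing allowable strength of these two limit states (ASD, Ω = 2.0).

R_n/Ω ≈ 172 kip (weld metal governs)

t_e = 0.707 × 0.75 = 0.5302 in; L = 18 in.
Weld metal: R_n/Ω = (1/2.0) × 0.6 × 60 × 0.5302 × 18 = 171.8 kip.
Base metal (shear rupture): R_n/Ω = (1/2.0) × 0.6 × 65 × 0.875 × 18 = 307.1 kip.
Governing: weld metal.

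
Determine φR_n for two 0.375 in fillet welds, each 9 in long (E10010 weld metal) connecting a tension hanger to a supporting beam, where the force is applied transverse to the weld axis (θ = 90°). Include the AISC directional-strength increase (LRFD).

φR_n ≈ 322 kip

E100XX → F_EXX = 100 ksi.
t_e = 0.707 × 0.375 = 0.2651 in; A_we = 0.2651 × 18 = 4.772 in².
Directional factor: 1.0 + 0.5 sin^1.5(90°) = 1.5.
F_nw = 0.6 × 100 × 1.5 = 90 ksi.
φR_n = 0.75 × 90 × 4.772 = 322.1 kip.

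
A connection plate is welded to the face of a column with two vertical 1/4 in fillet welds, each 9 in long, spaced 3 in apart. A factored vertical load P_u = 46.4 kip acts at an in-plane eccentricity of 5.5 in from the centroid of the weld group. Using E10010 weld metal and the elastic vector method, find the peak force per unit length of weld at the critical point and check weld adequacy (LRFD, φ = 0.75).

E100XX → F_EXX = 100 ksi.
Total weld length L_w = 18 in. Treat welds as unit-width lines.
Polar moment about centroid: J = 2[d³/12 + d(b/2)²] = 2[9³/12 + 9×1.5²] = 162 in³.
Direct shear f_v = P/L_w = 46.4 / 18 = 2.578 kip/in (vertical).
Torsion M = P·e = 46.4 × 5.5 = 255.2 kip·in.
Critical point at (x, y) = (1.5, 4.5) from centroid. f_tx = M·y/J = 7.089 kip/in; f_ty = M·x/J = 2.363 kip/in.
Resultant f_max = √[f_tx² + (f_v + f_ty)²] = √[7.089² + (2.578 + 2.363)²] = 8.641 kip/in.
Capacity per unit length: φr_n = 0.75 × 0.6 × 100 × (0.707 × 0.25) = 7.954 kip/in.
8.641 > 7.954 → NOT adequate.

f_max ≈ 8.64 kip/in; NOT adequate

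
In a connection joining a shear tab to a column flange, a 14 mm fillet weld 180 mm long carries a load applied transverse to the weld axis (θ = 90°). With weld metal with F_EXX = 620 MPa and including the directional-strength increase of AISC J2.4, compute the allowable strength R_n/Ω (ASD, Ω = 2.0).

R_n/Ω ≈ 497 kN

t_e = 0.707 × 14 = 9.898 mm; A_we = 9.898 × 180 = 1782 mm².
Directional factor: 1.0 + 0.5 sin^1.5(90°) = 1.5.
F_nw = 0.6 × 620 × 1.5 = 558 MPa.
R_n/Ω = (558 × 1782) / 2.0 × 10⁻³ = 497.1 kN.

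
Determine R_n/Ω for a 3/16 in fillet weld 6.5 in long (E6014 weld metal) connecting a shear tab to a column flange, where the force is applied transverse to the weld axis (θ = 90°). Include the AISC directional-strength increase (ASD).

R_n/Ω ≈ 23.3 kips

E60XX → F_EXX = 60 ksi.
t_e = 0.707 × 0.1875 = 0.1326 in; A_we = 0.1326 × 6.5 = 0.8617 in².
Directional factor: 1.0 + 0.5 sin^1.5(90°) = 1.5.
F_nw = 0.6 × 60 × 1.5 = 54 ksi.
R_n/Ω = (54 × 0.8617) / 2.0 = 23.26 kips.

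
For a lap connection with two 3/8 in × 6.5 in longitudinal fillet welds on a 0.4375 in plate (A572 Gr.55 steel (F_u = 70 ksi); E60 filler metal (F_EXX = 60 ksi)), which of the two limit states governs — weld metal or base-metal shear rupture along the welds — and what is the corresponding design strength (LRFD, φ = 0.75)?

φR_n ≈ 93.1 kip (weld metal governs)

t_e = 0.707 × 0.375 = 0.2651 in; L = 13 in.
Weld metal: φR_n = 0.75 × 0.6 × 60 × 0.2651 × 13 = 93.06 kip.
Base metal (shear rupture): φR_n = 0.75 × 0.6 × 70 × 0.4375 × 13 = 179.2 kip.
Governing: weld metal.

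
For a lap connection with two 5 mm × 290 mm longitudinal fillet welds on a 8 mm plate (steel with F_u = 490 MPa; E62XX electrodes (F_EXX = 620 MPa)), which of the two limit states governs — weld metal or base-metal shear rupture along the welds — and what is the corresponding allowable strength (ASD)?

R_n/Ω ≈ 381 kN (weld metal governs)

t_e = 0.707 × 5 = 3.535 mm; L = 580 mm.
Weld metal: R_n/Ω = (1/2.0) × 0.6 × 620 × 3.535 × 580 × 10⁻³ = 381.4 kN.
Base metal (shear rupture): R_n/Ω = (1/2.0) × 0.6 × 490 × 8 × 580 × 10⁻³ = 682.1 kN.
Governing: weld metal.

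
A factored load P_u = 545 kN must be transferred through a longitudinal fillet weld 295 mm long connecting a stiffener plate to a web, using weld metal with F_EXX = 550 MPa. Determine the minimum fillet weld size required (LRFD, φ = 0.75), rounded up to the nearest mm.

Total weld length L = 295 mm.
Required throat t_e = P_u / (φ × 0.6 F_EXX × L) = 545 / (0.75 × 0.6 × 550 × 295 × 10⁻³) = 7.464 mm.
Required leg w = t_e / 0.707 = 10.56 mm → use 11 mm.

w = 11 mm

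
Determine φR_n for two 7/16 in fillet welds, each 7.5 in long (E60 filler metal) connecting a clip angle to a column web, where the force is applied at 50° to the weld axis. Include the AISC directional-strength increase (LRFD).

E60XX → F_EXX = 60 ksi.
t_e = 0.707 × 0.4375 = 0.3093 in; A_we = 0.3093 × 15 = 4.64 in².
Directional factor: 1.0 + 0.5 sin^1.5(50°) = 1.335.
F_nw = 0.6 × 60 × 1.335 = 48.07 ksi.
φR_n = 0.75 × 48.07 × 4.64 = 167.3 kips.

φR_n ≈ 167 kips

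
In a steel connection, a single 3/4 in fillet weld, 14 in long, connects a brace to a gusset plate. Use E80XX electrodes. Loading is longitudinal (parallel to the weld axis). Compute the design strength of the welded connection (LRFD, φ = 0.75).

φR_n ≈ 267 kips

E80XX → F_EXX = 80 ksi.
Effective throat t_e = 0.707 × 0.75 = 0.5302 in.
Total length L = 14 in; A_we = 0.5302 × 14 = 7.423 in².
F_nw = 0.6 F_EXX = 0.6 × 80 = 48 ksi.
φR_n = 0.75 × 48 × 7.423 = 267.2 kips.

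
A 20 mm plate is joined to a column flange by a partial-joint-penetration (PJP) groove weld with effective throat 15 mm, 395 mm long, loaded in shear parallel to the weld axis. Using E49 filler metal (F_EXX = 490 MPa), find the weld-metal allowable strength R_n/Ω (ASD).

Effective throat (given) t_e = 15 mm.
A_we = 15 × 395 = 5925 mm².
F_nw = 0.6 F_EXX = 294 MPa.
R_n/Ω = (294 × 5925) / 2.0 × 10⁻³ = 871 kN.

R_n/Ω ≈ 871 kN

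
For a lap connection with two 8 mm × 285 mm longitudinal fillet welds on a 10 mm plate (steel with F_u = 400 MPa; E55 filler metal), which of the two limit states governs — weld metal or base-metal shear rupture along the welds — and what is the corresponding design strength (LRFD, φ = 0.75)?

E55XX → F_EXX = 550 MPa.
t_e = 0.707 × 8 = 5.656 mm; L = 570 mm.
Weld metal: φR_n = 0.75 × 0.6 × 550 × 5.656 × 570 × 10⁻³ = 797.9 kN.
Base metal (shear rupture): φR_n = 0.75 × 0.6 × 400 × 10 × 570 × 10⁻³ = 1026 kN.
Governing: weld metal.

φR_n ≈ 798 kN (weld metal governs)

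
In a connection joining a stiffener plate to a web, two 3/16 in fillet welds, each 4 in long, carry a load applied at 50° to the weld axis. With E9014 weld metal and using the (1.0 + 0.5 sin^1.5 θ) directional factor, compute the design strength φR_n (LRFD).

φR_n ≈ 57.3 kips

E90XX → F_EXX = 90 ksi.
t_e = 0.707 × 0.1875 = 0.1326 in; A_we = 0.1326 × 8 = 1.06 in².
Directional factor: 1.0 + 0.5 sin^1.5(50°) = 1.335.
F_nw = 0.6 × 90 × 1.335 = 72.1 ksi.
φR_n = 0.75 × 72.1 × 1.06 = 57.35 kips.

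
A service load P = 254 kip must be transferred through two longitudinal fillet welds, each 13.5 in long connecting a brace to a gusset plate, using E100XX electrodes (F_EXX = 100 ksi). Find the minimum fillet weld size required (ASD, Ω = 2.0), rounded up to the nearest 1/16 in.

Total weld length L = 27 in.
Required throat t_e = P × Ω / (0.6 F_EXX × L) = 254 × 2.0 / (0.6 × 100 × 27) = 0.3136 in.
Required leg w = t_e / 0.707 = 0.4435 in → use 1/2 in.

w = 1/2 in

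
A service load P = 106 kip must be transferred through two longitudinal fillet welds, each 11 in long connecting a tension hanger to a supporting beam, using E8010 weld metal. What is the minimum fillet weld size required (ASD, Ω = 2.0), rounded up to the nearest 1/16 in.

w = 5/16 in

E80XX → F_EXX = 80 ksi.
Total weld length L = 22 in.
Required throat t_e = P × Ω / (0.6 F_EXX × L) = 106 × 2.0 / (0.6 × 80 × 22) = 0.2008 in.
Required leg w = t_e / 0.707 = 0.284 in → use 5/16 in.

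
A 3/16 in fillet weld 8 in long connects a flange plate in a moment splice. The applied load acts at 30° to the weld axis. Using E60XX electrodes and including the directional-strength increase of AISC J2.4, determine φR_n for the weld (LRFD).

φR_n ≈ 33.7 kips

E60XX → F_EXX = 60 ksi.
t_e = 0.707 × 0.1875 = 0.1326 in; A_we = 0.1326 × 8 = 1.06 in².
Directional factor: 1.0 + 0.5 sin^1.5(30°) = 1.177.
F_nw = 0.6 × 60 × 1.177 = 42.36 ksi.
φR_n = 0.75 × 42.36 × 1.06 = 33.7 kips.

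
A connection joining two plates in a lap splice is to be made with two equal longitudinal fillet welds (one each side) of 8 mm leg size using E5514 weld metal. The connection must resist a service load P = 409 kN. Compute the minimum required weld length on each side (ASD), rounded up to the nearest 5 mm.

E55XX → F_EXX = 550 MPa.
Throat t_e = 0.707 × 8 = 5.656 mm.
r_n/Ω = (0.6 × 550 × 5.656) / 2.0 = 933.2 N/mm = 0.9332 kN/mm.
L_req = P / (r_n/Ω) = 409 / 0.9332 = 438.3 mm total.
Per side: 438.3 / 2 = 219.1 mm.
Round up → use L = 220 mm on each side.

L = 220 mm on each side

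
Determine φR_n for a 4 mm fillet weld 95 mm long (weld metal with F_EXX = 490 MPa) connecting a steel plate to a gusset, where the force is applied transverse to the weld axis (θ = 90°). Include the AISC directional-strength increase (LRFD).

φR_n ≈ 88.9 kN

t_e = 0.707 × 4 = 2.828 mm; A_we = 2.828 × 95 = 268.7 mm².
Directional factor: 1.0 + 0.5 sin^1.5(90°) = 1.5.
F_nw = 0.6 × 490 × 1.5 = 441 MPa.
φR_n = 0.75 × 441 × 268.7 × 10⁻³ = 88.86 kN.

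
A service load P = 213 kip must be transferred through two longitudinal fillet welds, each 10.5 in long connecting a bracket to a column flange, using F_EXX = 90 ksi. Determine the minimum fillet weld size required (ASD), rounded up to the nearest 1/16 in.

w = 9/16 in

Total weld length L = 21 in.
Required throat t_e = P × Ω / (0.6 F_EXX × L) = 213 × 2.0 / (0.6 × 90 × 21) = 0.3757 in.
Required leg w = t_e / 0.707 = 0.5313 in → use 9/16 in.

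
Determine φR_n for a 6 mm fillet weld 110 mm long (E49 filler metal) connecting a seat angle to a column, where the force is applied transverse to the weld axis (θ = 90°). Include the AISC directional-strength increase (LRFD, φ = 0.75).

E49XX → F_EXX = 490 MPa.
t_e = 0.707 × 6 = 4.242 mm; A_we = 4.242 × 110 = 466.6 mm².
Directional factor: 1.0 + 0.5 sin^1.5(90°) = 1.5.
F_nw = 0.6 × 490 × 1.5 = 441 MPa.
φR_n = 0.75 × 441 × 466.6 × 10⁻³ = 154.3 kN.

φR_n ≈ 154 kN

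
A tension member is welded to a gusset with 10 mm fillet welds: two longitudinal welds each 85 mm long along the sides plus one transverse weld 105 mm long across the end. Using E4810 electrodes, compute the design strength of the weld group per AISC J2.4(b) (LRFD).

φR_n ≈ 461 kN

E48XX → F_EXX = 480 MPa.
t_e = 0.707 × 10 = 7.07 mm.
R_nwl = 0.6 × 480 × 7.07 × 170 × 10⁻³ = 346.1 kN (longitudinal, 2 welds).
R_nwt = 0.6 × 480 × 7.07 × 105 × 10⁻³ = 213.8 kN (transverse, base value).
(i) R_nwl + R_nwt = 559.9 kN; (ii) 0.85 R_nwl + 1.5 R_nwt = 614.9 kN.
R_n = max = 614.9 kN [governs: (ii)]; φR_n = 461.2 kN.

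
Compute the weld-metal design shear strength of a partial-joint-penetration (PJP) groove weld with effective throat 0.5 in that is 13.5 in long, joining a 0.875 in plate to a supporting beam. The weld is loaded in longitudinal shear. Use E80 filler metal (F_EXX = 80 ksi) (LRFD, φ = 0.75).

φR_n ≈ 243 kip

Effective throat (given) t_e = 0.5 in.
A_we = 0.5 × 13.5 = 6.75 in².
F_nw = 0.6 F_EXX = 48 ksi.
φR_n = 0.75 × 48 × 6.75 = 243 kip.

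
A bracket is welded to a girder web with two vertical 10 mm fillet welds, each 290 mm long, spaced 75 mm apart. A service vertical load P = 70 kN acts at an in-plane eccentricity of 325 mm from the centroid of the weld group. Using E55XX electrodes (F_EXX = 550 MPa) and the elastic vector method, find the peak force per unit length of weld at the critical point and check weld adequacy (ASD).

Total weld length L_w = 580 mm. Treat welds as unit-width lines.
Polar moment about centroid: J = 2[d³/12 + d(b/2)²] = 2[290³/12 + 290×37.5²] = 4880000 mm³.
Direct shear f_v = P/L_w = 70×10³ / 580 = 120.7 N/mm (vertical).
Torsion M = P·e = 70×10³ × 325 = 22750000 N·mm.
Critical point at (x, y) = (37.5, 145) from centroid. f_tx = M·y/J = 675.9 N/mm; f_ty = M·x/J = 174.8 N/mm.
Resultant f_max = √[f_tx² + (f_v + f_ty)²] = √[675.9² + (120.7 + 174.8)²] = 737.7 N/mm.
Capacity per unit length: r_n/Ω = (1/2.0) × 0.6 × 550 × (0.707 × 10) = 1167 N/mm.
737.7 ≤ 1167 → adequate.

f_max ≈ 738 N/mm; adequate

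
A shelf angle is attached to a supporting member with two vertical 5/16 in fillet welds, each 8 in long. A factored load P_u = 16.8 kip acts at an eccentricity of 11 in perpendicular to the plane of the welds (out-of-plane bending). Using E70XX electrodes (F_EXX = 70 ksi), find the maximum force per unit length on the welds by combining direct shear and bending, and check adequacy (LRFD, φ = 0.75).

f_max ≈ 8.73 kip/in; NOT adequate

L_w = 2 × 8 = 16 in; section modulus (unit throat) S = 2 × L²/6 = 21.33 in².
Direct shear f_v = P/L_w = 16.8/16 = 1.05 kip/in.
Moment M = P × e = 16.8 × 11 = 184.8 kip·in; bending f_b = M/S = 8.663 kip/in.
f_max = √(f_v² + f_b²) = √(1.05² + 8.663²) = 8.726 kip/in.
φr_n = 0.75 × 0.6 × 70 × (0.707 × 0.3125) = 6.96 kip/in → NOT adequate.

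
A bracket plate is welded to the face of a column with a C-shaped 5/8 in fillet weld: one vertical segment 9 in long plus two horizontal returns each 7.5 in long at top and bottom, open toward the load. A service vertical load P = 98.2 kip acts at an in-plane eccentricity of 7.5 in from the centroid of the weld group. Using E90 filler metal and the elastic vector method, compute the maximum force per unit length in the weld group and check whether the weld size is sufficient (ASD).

E90XX → F_EXX = 90 ksi.
Total weld length L_w = 24 in. Treat welds as unit-width lines.
Centroid: x̄ = 2×7.5×3.75 / 24 = 2.344 in from the vertical weld.
Polar moment about centroid: J = I_x + I_y = [9³/12 + 2×7.5×4.5²] + [9×2.344² + 2(7.5³/12 + 7.5×1.406²)] = 513.9 in³.
Direct shear f_v = P/L_w = 98.2 / 24 = 4.092 kip/in (vertical).
Torsion M = P·e = 98.2 × 7.5 = 736.5 kip·in.
Critical point at (x, y) = (5.156, 4.5) from centroid. f_tx = M·y/J = 6.449 kip/in; f_ty = M·x/J = 7.39 kip/in.
Resultant f_max = √[f_tx² + (f_v + f_ty)²] = √[6.449² + (4.092 + 7.39)²] = 13.17 kip/in.
Capacity per unit length: r_n/Ω = (1/2.0) × 0.6 × 90 × (0.707 × 0.625) = 11.93 kip/in.
13.17 > 11.93 → NOT adequate.

f_max ≈ 13.2 kip/in; NOT adequate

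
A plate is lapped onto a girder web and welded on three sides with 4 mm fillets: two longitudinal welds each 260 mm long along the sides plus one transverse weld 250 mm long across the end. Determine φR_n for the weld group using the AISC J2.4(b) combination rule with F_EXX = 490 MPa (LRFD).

t_e = 0.707 × 4 = 2.828 mm.
R_nwl = 0.6 × 490 × 2.828 × 520 × 10⁻³ = 432.3 kN (longitudinal, 2 welds).
R_nwt = 0.6 × 490 × 2.828 × 250 × 10⁻³ = 207.9 kN (transverse, base value).
(i) R_nwl + R_nwt = 640.2 kN; (ii) 0.85 R_nwl + 1.5 R_nwt = 679.3 kN.
R_n = max = 679.3 kN [governs: (ii)]; φR_n = 509.5 kN.

φR_n ≈ 509 kN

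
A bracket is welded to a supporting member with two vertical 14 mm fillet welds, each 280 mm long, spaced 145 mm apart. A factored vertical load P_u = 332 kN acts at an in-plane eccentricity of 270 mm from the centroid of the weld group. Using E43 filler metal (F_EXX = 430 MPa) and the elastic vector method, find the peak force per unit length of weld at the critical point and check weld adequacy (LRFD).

f_max ≈ 2470 N/mm; NOT adequate

Total weld length L_w = 560 mm. Treat welds as unit-width lines.
Polar moment about centroid: J = 2[d³/12 + d(b/2)²] = 2[280³/12 + 280×72.5²] = 6602000 mm³.
Direct shear f_v = P/L_w = 332×10³ / 560 = 592.9 N/mm (vertical).
Torsion M = P·e = 332×10³ × 270 = 89640000 N·mm.
Critical point at (x, y) = (72.5, 140) from centroid. f_tx = M·y/J = 1901 N/mm; f_ty = M·x/J = 984.4 N/mm.
Resultant f_max = √[f_tx² + (f_v + f_ty)²] = √[1901² + (592.9 + 984.4)²] = 2470 N/mm.
Capacity per unit length: φr_n = 0.75 × 0.6 × 430 × (0.707 × 14) = 1915 N/mm.
2470 > 1915 → NOT adequate.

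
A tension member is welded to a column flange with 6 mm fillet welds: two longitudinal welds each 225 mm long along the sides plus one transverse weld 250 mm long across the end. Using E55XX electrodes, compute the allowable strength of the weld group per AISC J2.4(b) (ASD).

E55XX → F_EXX = 550 MPa.
t_e = 0.707 × 6 = 4.242 mm.
R_nwl = 0.6 × 550 × 4.242 × 450 × 10⁻³ = 629.9 kN (longitudinal, 2 welds).
R_nwt = 0.6 × 550 × 4.242 × 250 × 10⁻³ = 350 kN (transverse, base value).
(i) R_nwl + R_nwt = 979.9 kN; (ii) 0.85 R_nwl + 1.5 R_nwt = 1060 kN.
R_n = max = 1060 kN [governs: (ii)]; R_n/Ω = 530.2 kN.

R_n/Ω ≈ 530 kN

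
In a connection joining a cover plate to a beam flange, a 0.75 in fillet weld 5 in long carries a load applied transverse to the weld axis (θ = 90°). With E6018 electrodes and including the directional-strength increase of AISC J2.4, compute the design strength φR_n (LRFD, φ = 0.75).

E60XX → F_EXX = 60 ksi.
t_e = 0.707 × 0.75 = 0.5302 in; A_we = 0.5302 × 5 = 2.651 in².
Directional factor: 1.0 + 0.5 sin^1.5(90°) = 1.5.
F_nw = 0.6 × 60 × 1.5 = 54 ksi.
φR_n = 0.75 × 54 × 2.651 = 107.4 kips.

φR_n ≈ 107 kips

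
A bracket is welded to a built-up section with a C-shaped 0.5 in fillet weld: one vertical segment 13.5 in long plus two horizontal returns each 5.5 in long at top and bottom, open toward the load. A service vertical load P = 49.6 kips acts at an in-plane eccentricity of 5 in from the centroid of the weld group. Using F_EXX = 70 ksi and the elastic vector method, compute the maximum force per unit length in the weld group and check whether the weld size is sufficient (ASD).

Total weld length L_w = 24.5 in. Treat welds as unit-width lines.
Centroid: x̄ = 2×5.5×2.75 / 24.5 = 1.235 in from the vertical weld.
Polar moment about centroid: J = I_x + I_y = [13.5³/12 + 2×5.5×6.75²] + [13.5×1.235² + 2(5.5³/12 + 5.5×1.515²)] = 779.8 in³.
Direct shear f_v = P/L_w = 49.6 / 24.5 = 2.024 kip/in (vertical).
Torsion M = P·e = 49.6 × 5 = 248 kip·in.
Critical point at (x, y) = (4.265, 6.75) from centroid. f_tx = M·y/J = 2.147 kip/in; f_ty = M·x/J = 1.357 kip/in.
Resultant f_max = √[f_tx² + (f_v + f_ty)²] = √[2.147² + (2.024 + 1.357)²] = 4.005 kip/in.
Capacity per unit length: r_n/Ω = (1/2.0) × 0.6 × 70 × (0.707 × 0.5) = 7.423 kip/in.
4.005 ≤ 7.423 → adequate.

f_max ≈ 4 kip/in; adequate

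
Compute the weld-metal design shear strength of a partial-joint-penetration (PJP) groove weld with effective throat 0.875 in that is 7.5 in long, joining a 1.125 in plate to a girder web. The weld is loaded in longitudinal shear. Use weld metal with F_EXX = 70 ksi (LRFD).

Effective throat (given) t_e = 0.875 in.
A_we = 0.875 × 7.5 = 6.562 in².
F_nw = 0.6 F_EXX = 42 ksi.
φR_n = 0.75 × 42 × 6.562 = 206.7 kip.

φR_n ≈ 207 kip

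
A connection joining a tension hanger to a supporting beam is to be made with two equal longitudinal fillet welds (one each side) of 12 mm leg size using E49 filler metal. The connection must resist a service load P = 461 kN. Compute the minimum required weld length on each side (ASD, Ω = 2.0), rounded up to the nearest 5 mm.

L = 185 mm on each side

E49XX → F_EXX = 490 MPa.
Throat t_e = 0.707 × 12 = 8.484 mm.
r_n/Ω = (0.6 × 490 × 8.484) / 2.0 = 1247 N/mm = 1.247 kN/mm.
L_req = P / (r_n/Ω) = 461 / 1.247 = 369.6 mm total.
Per side: 369.6 / 2 = 184.8 mm.
Round up → use L = 185 mm on each side.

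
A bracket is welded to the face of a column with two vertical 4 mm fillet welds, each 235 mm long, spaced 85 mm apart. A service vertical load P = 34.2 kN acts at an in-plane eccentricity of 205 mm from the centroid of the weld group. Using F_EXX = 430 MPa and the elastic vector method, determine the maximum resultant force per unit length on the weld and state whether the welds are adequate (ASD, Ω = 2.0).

f_max ≈ 323 N/mm; adequate

Total weld length L_w = 470 mm. Treat welds as unit-width lines.
Polar moment about centroid: J = 2[d³/12 + d(b/2)²] = 2[235³/12 + 235×42.5²] = 3012000 mm³.
Direct shear f_v = P/L_w = 34.2×10³ / 470 = 72.77 N/mm (vertical).
Torsion M = P·e = 34.2×10³ × 205 = 7011000 N·mm.
Critical point at (x, y) = (42.5, 117.5) from centroid. f_tx = M·y/J = 273.5 N/mm; f_ty = M·x/J = 98.93 N/mm.
Resultant f_max = √[f_tx² + (f_v + f_ty)²] = √[273.5² + (72.77 + 98.93)²] = 322.9 N/mm.
Capacity per unit length: r_n/Ω = (1/2.0) × 0.6 × 430 × (0.707 × 4) = 364.8 N/mm.
322.9 ≤ 364.8 → adequate.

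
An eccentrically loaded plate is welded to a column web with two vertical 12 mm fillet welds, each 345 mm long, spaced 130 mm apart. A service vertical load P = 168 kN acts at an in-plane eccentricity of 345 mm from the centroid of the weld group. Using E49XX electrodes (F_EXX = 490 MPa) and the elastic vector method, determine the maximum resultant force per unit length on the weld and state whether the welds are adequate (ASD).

f_max ≈ 1200 N/mm; adequate

Total weld length L_w = 690 mm. Treat welds as unit-width lines.
Polar moment about centroid: J = 2[d³/12 + d(b/2)²] = 2[345³/12 + 345×65²] = 9759000 mm³.
Direct shear f_v = P/L_w = 168×10³ / 690 = 243.5 N/mm (vertical).
Torsion M = P·e = 168×10³ × 345 = 57960000 N·mm.
Critical point at (x, y) = (65, 172.5) from centroid. f_tx = M·y/J = 1024 N/mm; f_ty = M·x/J = 386 N/mm.
Resultant f_max = √[f_tx² + (f_v + f_ty)²] = √[1024² + (243.5 + 386)²] = 1202 N/mm.
Capacity per unit length: r_n/Ω = (1/2.0) × 0.6 × 490 × (0.707 × 12) = 1247 N/mm.
1202 ≤ 1247 → adequate.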